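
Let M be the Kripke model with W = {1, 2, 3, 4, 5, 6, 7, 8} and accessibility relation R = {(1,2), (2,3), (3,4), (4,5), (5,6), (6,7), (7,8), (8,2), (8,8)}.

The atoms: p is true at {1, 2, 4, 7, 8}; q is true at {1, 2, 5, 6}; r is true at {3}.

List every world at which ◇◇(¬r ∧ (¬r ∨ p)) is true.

{2, 3, 4, 5, 6, 7, 8}

1: successors {2}; ◇(¬r ∧ (¬r ∨ p)) there: 2:F. ✗
2: successors {3}; ◇(¬r ∧ (¬r ∨ p)) there: 3:T. ✓
3: successors {4}; ◇(¬r ∧ (¬r ∨ p)) there: 4:T. ✓
4: successors {5}; ◇(¬r ∧ (¬r ∨ p)) there: 5:T. ✓
5: successors {6}; ◇(¬r ∧ (¬r ∨ p)) there: 6:T. ✓
6: successors {7}; ◇(¬r ∧ (¬r ∨ p)) there: 7:T. ✓
7: successors {8}; ◇(¬r ∧ (¬r ∨ p)) there: 8:T. ✓
8: successors {2, 8}; ◇(¬r ∧ (¬r ∨ p)) there: 2:F, 8:T. ✓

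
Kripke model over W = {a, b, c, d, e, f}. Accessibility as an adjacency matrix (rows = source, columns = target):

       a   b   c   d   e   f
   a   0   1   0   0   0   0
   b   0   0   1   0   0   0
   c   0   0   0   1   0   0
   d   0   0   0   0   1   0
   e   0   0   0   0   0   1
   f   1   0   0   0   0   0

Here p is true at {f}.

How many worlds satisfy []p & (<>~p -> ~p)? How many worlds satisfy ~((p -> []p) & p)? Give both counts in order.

For []p & (<>~p -> ~p):
a: []p is F, <>~p -> ~p is T. ✗
b: []p is F, <>~p -> ~p is T. ✗
c: []p is F, <>~p -> ~p is T. ✗
d: []p is F, <>~p -> ~p is T. ✗
e: []p is T, <>~p -> ~p is T. ✓
f: []p is F, <>~p -> ~p is F. ✗
— 1 world.
For ~((p -> []p) & p):
a: (p -> []p) & p is F. ✓
b: (p -> []p) & p is F. ✓
c: (p -> []p) & p is F. ✓
d: (p -> []p) & p is F. ✓
e: (p -> []p) & p is F. ✓
f: (p -> []p) & p is F. ✓
— 6 worlds.

1 and 6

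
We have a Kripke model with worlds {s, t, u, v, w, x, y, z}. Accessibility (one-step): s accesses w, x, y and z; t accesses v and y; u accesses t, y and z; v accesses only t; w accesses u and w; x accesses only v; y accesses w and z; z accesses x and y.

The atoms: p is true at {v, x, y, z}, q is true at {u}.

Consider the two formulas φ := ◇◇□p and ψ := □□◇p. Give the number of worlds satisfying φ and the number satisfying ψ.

For ◇◇□p:
s: successors {w, x, y, z}; ◇□p there: w:F, x:F, y:T, z:T. ✓
t: successors {v, y}; ◇□p there: v:T, y:T. ✓
u: successors {t, y, z}; ◇□p there: t:F, y:T, z:T. ✓
v: successors {t}; ◇□p there: t:F. ✗
w: successors {u, w}; ◇□p there: u:T, w:F. ✓
x: successors {v}; ◇□p there: v:T. ✓
y: successors {w, z}; ◇□p there: w:F, z:T. ✓
z: successors {x, y}; ◇□p there: x:F, y:T. ✓
— 7 worlds.
For □□◇p:
s: successors {w, x, y, z}; □◇p there: w:F, x:F, y:F, z:T. ✗
t: successors {v, y}; □◇p there: v:T, y:F. ✗
u: successors {t, y, z}; □◇p there: t:F, y:F, z:T. ✗
v: successors {t}; □◇p there: t:F. ✗
w: successors {u, w}; □◇p there: u:T, w:F. ✗
x: successors {v}; □◇p there: v:T. ✓
y: successors {w, z}; □◇p there: w:F, z:T. ✗
z: successors {x, y}; □◇p there: x:F, y:F. ✗
— 1 world.

7 and 1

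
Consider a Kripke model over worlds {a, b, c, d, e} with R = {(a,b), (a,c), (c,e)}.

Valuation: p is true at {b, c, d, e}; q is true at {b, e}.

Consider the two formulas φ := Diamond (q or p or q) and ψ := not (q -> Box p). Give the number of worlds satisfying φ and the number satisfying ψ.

2 and 0

For Diamond (q or p or q):
a: successors {b, c}; q or p or q there: b:T, c:T. ✓
b: no successors, so Diamond (q or p or q) fails. ✗
c: successors {e}; q or p or q there: e:T. ✓
d: no successors, so Diamond (q or p or q) fails. ✗
e: no successors, so Diamond (q or p or q) fails. ✗
— 2 worlds.
For not (q -> Box p):
a: q -> Box p is T. ✗
b: q -> Box p is T. ✗
c: q -> Box p is T. ✗
d: q -> Box p is T. ✗
e: q -> Box p is T. ✗
— 0 worlds.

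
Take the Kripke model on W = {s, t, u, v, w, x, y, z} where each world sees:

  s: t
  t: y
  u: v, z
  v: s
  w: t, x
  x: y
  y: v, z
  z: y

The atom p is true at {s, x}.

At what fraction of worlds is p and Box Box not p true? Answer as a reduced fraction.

1/4

s: p is T, Box Box not p is T. ✓
t: p is F, Box Box not p is T. ✗
u: p is F, Box Box not p is F. ✗
v: p is F, Box Box not p is T. ✗
w: p is F, Box Box not p is T. ✗
x: p is T, Box Box not p is T. ✓
y: p is F, Box Box not p is F. ✗
z: p is F, Box Box not p is T. ✗
That's 2 of 8 worlds, so 2/8 = 1/4.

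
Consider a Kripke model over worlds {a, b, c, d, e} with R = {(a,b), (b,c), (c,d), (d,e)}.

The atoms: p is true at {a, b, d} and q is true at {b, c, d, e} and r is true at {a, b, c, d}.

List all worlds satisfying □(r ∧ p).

a: successors {b}; r ∧ p there: b:T. ✓
b: successors {c}; r ∧ p there: c:F. ✗
c: successors {d}; r ∧ p there: d:T. ✓
d: successors {e}; r ∧ p there: e:F. ✗
e: no successors, so □(r ∧ p) holds vacuously. ✓

{a, c, e}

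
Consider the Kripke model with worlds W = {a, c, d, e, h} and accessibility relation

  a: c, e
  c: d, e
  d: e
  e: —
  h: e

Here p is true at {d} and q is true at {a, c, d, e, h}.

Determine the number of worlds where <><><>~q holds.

0

a: successors {c, e}; <><>~q there: c:F, e:F. ✗
c: successors {d, e}; <><>~q there: d:F, e:F. ✗
d: successors {e}; <><>~q there: e:F. ✗
e: no successors, so <><><>~q fails. ✗
h: successors {e}; <><>~q there: e:F. ✗
Satisfying worlds: ∅.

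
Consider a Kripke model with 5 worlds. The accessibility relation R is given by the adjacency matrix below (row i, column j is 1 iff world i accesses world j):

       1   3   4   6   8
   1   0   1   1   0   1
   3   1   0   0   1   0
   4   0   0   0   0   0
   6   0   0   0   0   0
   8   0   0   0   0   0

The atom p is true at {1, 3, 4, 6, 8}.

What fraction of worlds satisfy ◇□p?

2/5

1: successors {3, 4, 8}; □p there: 3:T, 4:T, 8:T. ✓
3: successors {1, 6}; □p there: 1:T, 6:T. ✓
4: no successors, so ◇□p fails. ✗
6: no successors, so ◇□p fails. ✗
8: no successors, so ◇□p fails. ✗
That's 2 of 5 worlds, so 2/5.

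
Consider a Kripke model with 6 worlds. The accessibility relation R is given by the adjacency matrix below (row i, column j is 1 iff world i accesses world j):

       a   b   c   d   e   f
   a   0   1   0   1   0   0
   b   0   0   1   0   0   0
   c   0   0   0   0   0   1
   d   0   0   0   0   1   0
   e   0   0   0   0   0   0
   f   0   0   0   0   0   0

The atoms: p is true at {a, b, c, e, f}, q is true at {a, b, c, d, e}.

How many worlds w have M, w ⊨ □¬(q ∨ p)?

a: successors {b, d}; ¬(q ∨ p) there: b:F, d:F. ✗
b: successors {c}; ¬(q ∨ p) there: c:F. ✗
c: successors {f}; ¬(q ∨ p) there: f:F. ✗
d: successors {e}; ¬(q ∨ p) there: e:F. ✗
e: no successors, so □¬(q ∨ p) holds vacuously. ✓
f: no successors, so □¬(q ∨ p) holds vacuously. ✓
Satisfying worlds: {e, f}.

2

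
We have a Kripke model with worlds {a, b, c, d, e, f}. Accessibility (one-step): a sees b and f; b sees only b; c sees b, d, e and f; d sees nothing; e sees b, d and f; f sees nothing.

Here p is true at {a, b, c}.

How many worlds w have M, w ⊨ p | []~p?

a: p is T, []~p is F. ✓
b: p is T, []~p is F. ✓
c: p is T, []~p is F. ✓
d: p is F, []~p is T. ✓
e: p is F, []~p is F. ✗
f: p is F, []~p is T. ✓
Satisfying worlds: {a, b, c, d, f}.

5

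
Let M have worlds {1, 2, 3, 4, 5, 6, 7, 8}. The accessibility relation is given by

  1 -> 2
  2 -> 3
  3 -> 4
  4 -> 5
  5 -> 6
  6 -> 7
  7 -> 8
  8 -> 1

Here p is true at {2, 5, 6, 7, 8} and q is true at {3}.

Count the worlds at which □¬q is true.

7

1: successors {2}; ¬q there: 2:T. ✓
2: successors {3}; ¬q there: 3:F. ✗
3: successors {4}; ¬q there: 4:T. ✓
4: successors {5}; ¬q there: 5:T. ✓
5: successors {6}; ¬q there: 6:T. ✓
6: successors {7}; ¬q there: 7:T. ✓
7: successors {8}; ¬q there: 8:T. ✓
8: successors {1}; ¬q there: 1:T. ✓
Satisfying worlds: {1, 3, 4, 5, 6, 7, 8}.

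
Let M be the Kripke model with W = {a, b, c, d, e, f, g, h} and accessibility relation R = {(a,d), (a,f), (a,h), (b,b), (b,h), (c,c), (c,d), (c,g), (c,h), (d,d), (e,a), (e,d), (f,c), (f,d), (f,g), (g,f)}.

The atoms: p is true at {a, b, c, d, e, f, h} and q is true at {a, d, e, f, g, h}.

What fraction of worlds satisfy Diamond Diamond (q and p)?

a: successors {d, f, h}; Diamond (q and p) there: d:T, f:T, h:F. ✓
b: successors {b, h}; Diamond (q and p) there: b:T, h:F. ✓
c: successors {c, d, g, h}; Diamond (q and p) there: c:T, d:T, g:T, h:F. ✓
d: successors {d}; Diamond (q and p) there: d:T. ✓
e: successors {a, d}; Diamond (q and p) there: a:T, d:T. ✓
f: successors {c, d, g}; Diamond (q and p) there: c:T, d:T, g:T. ✓
g: successors {f}; Diamond (q and p) there: f:T. ✓
h: no successors, so Diamond Diamond (q and p) fails. ✗
That's 7 of 8 worlds, so 7/8.

7/8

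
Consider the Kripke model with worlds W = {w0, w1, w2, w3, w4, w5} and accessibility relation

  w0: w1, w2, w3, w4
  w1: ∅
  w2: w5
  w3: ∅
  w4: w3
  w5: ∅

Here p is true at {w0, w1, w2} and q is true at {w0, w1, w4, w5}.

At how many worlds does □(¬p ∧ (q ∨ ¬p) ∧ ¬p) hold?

5

w0: successors {w1, w2, w3, w4}; ¬p ∧ (q ∨ ¬p) ∧ ¬p there: w1:F, w2:F, w3:T, w4:T. ✗
w1: no successors, so □(¬p ∧ (q ∨ ¬p) ∧ ¬p) holds vacuously. ✓
w2: successors {w5}; ¬p ∧ (q ∨ ¬p) ∧ ¬p there: w5:T. ✓
w3: no successors, so □(¬p ∧ (q ∨ ¬p) ∧ ¬p) holds vacuously. ✓
w4: successors {w3}; ¬p ∧ (q ∨ ¬p) ∧ ¬p there: w3:T. ✓
w5: no successors, so □(¬p ∧ (q ∨ ¬p) ∧ ¬p) holds vacuously. ✓
Satisfying worlds: {w1, w2, w3, w4, w5}.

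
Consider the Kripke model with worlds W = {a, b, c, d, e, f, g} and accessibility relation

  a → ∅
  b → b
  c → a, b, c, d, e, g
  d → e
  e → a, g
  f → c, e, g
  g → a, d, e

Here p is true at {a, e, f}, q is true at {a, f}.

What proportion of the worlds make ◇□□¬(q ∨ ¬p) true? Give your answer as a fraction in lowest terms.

a: no successors, so ◇□□¬(q ∨ ¬p) fails. ✗
b: successors {b}; □□¬(q ∨ ¬p) there: b:F. ✗
c: successors {a, b, c, d, e, g}; □□¬(q ∨ ¬p) there: a:T, b:F, c:F, d:F, e:F, g:F. ✓
d: successors {e}; □□¬(q ∨ ¬p) there: e:F. ✗
e: successors {a, g}; □□¬(q ∨ ¬p) there: a:T, g:F. ✓
f: successors {c, e, g}; □□¬(q ∨ ¬p) there: c:F, e:F, g:F. ✗
g: successors {a, d, e}; □□¬(q ∨ ¬p) there: a:T, d:F, e:F. ✓
That's 3 of 7 worlds, so 3/7.

3/7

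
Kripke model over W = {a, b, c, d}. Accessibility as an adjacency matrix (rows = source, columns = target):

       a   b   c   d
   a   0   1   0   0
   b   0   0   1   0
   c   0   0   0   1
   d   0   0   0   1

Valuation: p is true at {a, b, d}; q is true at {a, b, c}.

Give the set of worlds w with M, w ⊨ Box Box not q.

{b, c, d}

a: successors {b}; Box not q there: b:F. ✗
b: successors {c}; Box not q there: c:T. ✓
c: successors {d}; Box not q there: d:T. ✓
d: successors {d}; Box not q there: d:T. ✓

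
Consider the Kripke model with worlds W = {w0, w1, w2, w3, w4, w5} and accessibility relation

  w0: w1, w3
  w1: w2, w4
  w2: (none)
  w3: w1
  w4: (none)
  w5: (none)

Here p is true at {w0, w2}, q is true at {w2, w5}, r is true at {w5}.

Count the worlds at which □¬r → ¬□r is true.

w0: □¬r is T, ¬□r is T. ✓
w1: □¬r is T, ¬□r is T. ✓
w2: □¬r is T, ¬□r is F. ✗
w3: □¬r is T, ¬□r is T. ✓
w4: □¬r is T, ¬□r is F. ✗
w5: □¬r is T, ¬□r is F. ✗
Satisfying worlds: {w0, w1, w3}.

3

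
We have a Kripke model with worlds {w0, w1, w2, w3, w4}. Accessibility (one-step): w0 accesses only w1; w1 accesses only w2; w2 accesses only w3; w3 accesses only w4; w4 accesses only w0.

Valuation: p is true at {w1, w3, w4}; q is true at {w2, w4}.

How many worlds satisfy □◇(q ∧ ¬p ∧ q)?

w0: successors {w1}; ◇(q ∧ ¬p ∧ q) there: w1:T. ✓
w1: successors {w2}; ◇(q ∧ ¬p ∧ q) there: w2:F. ✗
w2: successors {w3}; ◇(q ∧ ¬p ∧ q) there: w3:F. ✗
w3: successors {w4}; ◇(q ∧ ¬p ∧ q) there: w4:F. ✗
w4: successors {w0}; ◇(q ∧ ¬p ∧ q) there: w0:F. ✗
Satisfying worlds: {w0}.

1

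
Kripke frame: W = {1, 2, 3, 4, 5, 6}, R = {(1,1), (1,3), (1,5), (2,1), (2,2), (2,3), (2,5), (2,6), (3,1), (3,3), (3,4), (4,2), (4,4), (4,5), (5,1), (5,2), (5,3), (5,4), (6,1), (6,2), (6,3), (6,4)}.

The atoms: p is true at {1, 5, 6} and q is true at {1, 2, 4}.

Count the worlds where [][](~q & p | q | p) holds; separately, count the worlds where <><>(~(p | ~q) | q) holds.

For [][](~q & p | q | p):
1: successors {1, 3, 5}; [](~q & p | q | p) there: 1:F, 3:F, 5:F. ✗
2: successors {1, 2, 3, 5, 6}; [](~q & p | q | p) there: 1:F, 2:F, 3:F, 5:F, 6:F. ✗
3: successors {1, 3, 4}; [](~q & p | q | p) there: 1:F, 3:F, 4:T. ✗
4: successors {2, 4, 5}; [](~q & p | q | p) there: 2:F, 4:T, 5:F. ✗
5: successors {1, 2, 3, 4}; [](~q & p | q | p) there: 1:F, 2:F, 3:F, 4:T. ✗
6: successors {1, 2, 3, 4}; [](~q & p | q | p) there: 1:F, 2:F, 3:F, 4:T. ✗
— 0 worlds.
For <><>(~(p | ~q) | q):
1: successors {1, 3, 5}; <>(~(p | ~q) | q) there: 1:T, 3:T, 5:T. ✓
2: successors {1, 2, 3, 5, 6}; <>(~(p | ~q) | q) there: 1:T, 2:T, 3:T, 5:T, 6:T. ✓
3: successors {1, 3, 4}; <>(~(p | ~q) | q) there: 1:T, 3:T, 4:T. ✓
4: successors {2, 4, 5}; <>(~(p | ~q) | q) there: 2:T, 4:T, 5:T. ✓
5: successors {1, 2, 3, 4}; <>(~(p | ~q) | q) there: 1:T, 2:T, 3:T, 4:T. ✓
6: successors {1, 2, 3, 4}; <>(~(p | ~q) | q) there: 1:T, 2:T, 3:T, 4:T. ✓
— 6 worlds.

0 and 6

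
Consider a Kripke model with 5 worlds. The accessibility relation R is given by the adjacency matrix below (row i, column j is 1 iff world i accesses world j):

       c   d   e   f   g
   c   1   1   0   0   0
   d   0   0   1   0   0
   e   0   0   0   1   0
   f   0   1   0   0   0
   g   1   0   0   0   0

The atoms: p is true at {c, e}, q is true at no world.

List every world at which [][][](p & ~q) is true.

c: successors {c, d}; [][](p & ~q) there: c:F, d:F. ✗
d: successors {e}; [][](p & ~q) there: e:F. ✗
e: successors {f}; [][](p & ~q) there: f:T. ✓
f: successors {d}; [][](p & ~q) there: d:F. ✗
g: successors {c}; [][](p & ~q) there: c:F. ✗

{e}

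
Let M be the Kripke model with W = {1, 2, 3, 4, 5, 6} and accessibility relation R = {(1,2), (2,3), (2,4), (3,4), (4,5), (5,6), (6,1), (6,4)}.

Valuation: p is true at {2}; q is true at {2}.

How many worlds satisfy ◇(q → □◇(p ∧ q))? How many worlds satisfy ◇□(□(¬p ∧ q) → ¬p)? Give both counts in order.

5 and 6

For ◇(q → □◇(p ∧ q)):
1: successors {2}; q → □◇(p ∧ q) there: 2:F. ✗
2: successors {3, 4}; q → □◇(p ∧ q) there: 3:T, 4:T. ✓
3: successors {4}; q → □◇(p ∧ q) there: 4:T. ✓
4: successors {5}; q → □◇(p ∧ q) there: 5:T. ✓
5: successors {6}; q → □◇(p ∧ q) there: 6:T. ✓
6: successors {1, 4}; q → □◇(p ∧ q) there: 1:T, 4:T. ✓
— 5 worlds.
For ◇□(□(¬p ∧ q) → ¬p):
1: successors {2}; □(□(¬p ∧ q) → ¬p) there: 2:T. ✓
2: successors {3, 4}; □(□(¬p ∧ q) → ¬p) there: 3:T, 4:T. ✓
3: successors {4}; □(□(¬p ∧ q) → ¬p) there: 4:T. ✓
4: successors {5}; □(□(¬p ∧ q) → ¬p) there: 5:T. ✓
5: successors {6}; □(□(¬p ∧ q) → ¬p) there: 6:T. ✓
6: successors {1, 4}; □(□(¬p ∧ q) → ¬p) there: 1:T, 4:T. ✓
— 6 worlds.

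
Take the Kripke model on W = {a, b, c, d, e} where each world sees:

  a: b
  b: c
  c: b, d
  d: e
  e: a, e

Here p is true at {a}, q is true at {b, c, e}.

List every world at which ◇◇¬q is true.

{b, d, e}

a: successors {b}; ◇¬q there: b:F. ✗
b: successors {c}; ◇¬q there: c:T. ✓
c: successors {b, d}; ◇¬q there: b:F, d:F. ✗
d: successors {e}; ◇¬q there: e:T. ✓
e: successors {a, e}; ◇¬q there: a:F, e:T. ✓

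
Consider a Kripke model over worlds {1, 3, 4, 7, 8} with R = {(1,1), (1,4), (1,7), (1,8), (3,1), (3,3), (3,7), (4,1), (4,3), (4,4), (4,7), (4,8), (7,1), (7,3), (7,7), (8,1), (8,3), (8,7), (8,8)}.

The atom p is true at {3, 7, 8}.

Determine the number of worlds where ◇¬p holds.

1: successors {1, 4, 7, 8}; ¬p there: 1:T, 4:T, 7:F, 8:F. ✓
3: successors {1, 3, 7}; ¬p there: 1:T, 3:F, 7:F. ✓
4: successors {1, 3, 4, 7, 8}; ¬p there: 1:T, 3:F, 4:T, 7:F, 8:F. ✓
7: successors {1, 3, 7}; ¬p there: 1:T, 3:F, 7:F. ✓
8: successors {1, 3, 7, 8}; ¬p there: 1:T, 3:F, 7:F, 8:F. ✓
Satisfying worlds: {1, 3, 4, 7, 8}.

5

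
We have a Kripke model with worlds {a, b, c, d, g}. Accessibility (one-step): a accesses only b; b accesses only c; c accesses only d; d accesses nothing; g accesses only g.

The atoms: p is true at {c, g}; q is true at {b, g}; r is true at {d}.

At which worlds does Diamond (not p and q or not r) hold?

a: successors {b}; not p and q or not r there: b:T. ✓
b: successors {c}; not p and q or not r there: c:T. ✓
c: successors {d}; not p and q or not r there: d:F. ✗
d: no successors, so Diamond (not p and q or not r) fails. ✗
g: successors {g}; not p and q or not r there: g:T. ✓

{a, b, g}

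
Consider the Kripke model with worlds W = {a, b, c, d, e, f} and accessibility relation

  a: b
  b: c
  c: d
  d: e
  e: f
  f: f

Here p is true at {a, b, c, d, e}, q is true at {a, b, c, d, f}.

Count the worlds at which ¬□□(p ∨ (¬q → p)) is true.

0

a: □□(p ∨ (¬q → p)) is T. ✗
b: □□(p ∨ (¬q → p)) is T. ✗
c: □□(p ∨ (¬q → p)) is T. ✗
d: □□(p ∨ (¬q → p)) is T. ✗
e: □□(p ∨ (¬q → p)) is T. ✗
f: □□(p ∨ (¬q → p)) is T. ✗
Satisfying worlds: ∅.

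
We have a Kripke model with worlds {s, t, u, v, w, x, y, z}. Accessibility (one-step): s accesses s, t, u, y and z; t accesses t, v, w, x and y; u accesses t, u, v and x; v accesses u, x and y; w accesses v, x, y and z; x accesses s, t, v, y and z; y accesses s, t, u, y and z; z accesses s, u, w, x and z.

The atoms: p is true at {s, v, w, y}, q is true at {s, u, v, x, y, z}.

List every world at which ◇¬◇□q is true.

{s, t, u, v, w, x, y, z}

s: successors {s, t, u, y, z}; ¬◇□q there: s:T, t:F, u:F, y:T, z:F. ✓
t: successors {t, v, w, x, y}; ¬◇□q there: t:F, v:T, w:F, x:F, y:T. ✓
u: successors {t, u, v, x}; ¬◇□q there: t:F, u:F, v:T, x:F. ✓
v: successors {u, x, y}; ¬◇□q there: u:F, x:F, y:T. ✓
w: successors {v, x, y, z}; ¬◇□q there: v:T, x:F, y:T, z:F. ✓
x: successors {s, t, v, y, z}; ¬◇□q there: s:T, t:F, v:T, y:T, z:F. ✓
y: successors {s, t, u, y, z}; ¬◇□q there: s:T, t:F, u:F, y:T, z:F. ✓
z: successors {s, u, w, x, z}; ¬◇□q there: s:T, u:F, w:F, x:F, z:F. ✓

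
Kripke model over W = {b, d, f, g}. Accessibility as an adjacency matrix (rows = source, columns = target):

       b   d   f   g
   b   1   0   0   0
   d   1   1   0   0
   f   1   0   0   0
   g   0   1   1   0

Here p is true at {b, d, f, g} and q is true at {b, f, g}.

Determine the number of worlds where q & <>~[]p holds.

b: q is T, <>~[]p is F. ✗
d: q is F, <>~[]p is F. ✗
f: q is T, <>~[]p is F. ✗
g: q is T, <>~[]p is F. ✗
Satisfying worlds: ∅.

0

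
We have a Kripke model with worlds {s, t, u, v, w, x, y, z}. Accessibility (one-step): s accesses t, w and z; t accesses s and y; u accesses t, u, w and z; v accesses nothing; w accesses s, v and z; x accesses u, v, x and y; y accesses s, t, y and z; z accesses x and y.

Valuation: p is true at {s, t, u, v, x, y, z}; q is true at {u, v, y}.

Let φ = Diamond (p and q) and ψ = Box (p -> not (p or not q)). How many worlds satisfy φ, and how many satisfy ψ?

6 and 1

For Diamond (p and q):
s: successors {t, w, z}; p and q there: t:F, w:F, z:F. ✗
t: successors {s, y}; p and q there: s:F, y:T. ✓
u: successors {t, u, w, z}; p and q there: t:F, u:T, w:F, z:F. ✓
v: no successors, so Diamond (p and q) fails. ✗
w: successors {s, v, z}; p and q there: s:F, v:T, z:F. ✓
x: successors {u, v, x, y}; p and q there: u:T, v:T, x:F, y:T. ✓
y: successors {s, t, y, z}; p and q there: s:F, t:F, y:T, z:F. ✓
z: successors {x, y}; p and q there: x:F, y:T. ✓
— 6 worlds.
For Box (p -> not (p or not q)):
s: successors {t, w, z}; p -> not (p or not q) there: t:F, w:T, z:F. ✗
t: successors {s, y}; p -> not (p or not q) there: s:F, y:F. ✗
u: successors {t, u, w, z}; p -> not (p or not q) there: t:F, u:F, w:T, z:F. ✗
v: no successors, so Box (p -> not (p or not q)) holds vacuously. ✓
w: successors {s, v, z}; p -> not (p or not q) there: s:F, v:F, z:F. ✗
x: successors {u, v, x, y}; p -> not (p or not q) there: u:F, v:F, x:F, y:F. ✗
y: successors {s, t, y, z}; p -> not (p or not q) there: s:F, t:F, y:F, z:F. ✗
z: successors {x, y}; p -> not (p or not q) there: x:F, y:F. ✗
— 1 world.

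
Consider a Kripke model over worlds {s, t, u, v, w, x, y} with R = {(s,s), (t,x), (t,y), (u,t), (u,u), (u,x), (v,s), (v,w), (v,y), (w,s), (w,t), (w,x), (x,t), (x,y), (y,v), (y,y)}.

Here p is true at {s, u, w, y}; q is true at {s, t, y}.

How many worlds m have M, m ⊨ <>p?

7

s: successors {s}; p there: s:T. ✓
t: successors {x, y}; p there: x:F, y:T. ✓
u: successors {t, u, x}; p there: t:F, u:T, x:F. ✓
v: successors {s, w, y}; p there: s:T, w:T, y:T. ✓
w: successors {s, t, x}; p there: s:T, t:F, x:F. ✓
x: successors {t, y}; p there: t:F, y:T. ✓
y: successors {v, y}; p there: v:F, y:T. ✓
Satisfying worlds: {s, t, u, v, w, x, y}.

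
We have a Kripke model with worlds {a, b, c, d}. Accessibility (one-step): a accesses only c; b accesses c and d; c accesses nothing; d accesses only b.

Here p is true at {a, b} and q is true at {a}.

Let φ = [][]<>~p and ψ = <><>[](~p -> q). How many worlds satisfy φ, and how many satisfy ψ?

3 and 1

For [][]<>~p:
a: successors {c}; []<>~p there: c:T. ✓
b: successors {c, d}; []<>~p there: c:T, d:T. ✓
c: no successors, so [][]<>~p holds vacuously. ✓
d: successors {b}; []<>~p there: b:F. ✗
— 3 worlds.
For <><>[](~p -> q):
a: successors {c}; <>[](~p -> q) there: c:F. ✗
b: successors {c, d}; <>[](~p -> q) there: c:F, d:F. ✗
c: no successors, so <><>[](~p -> q) fails. ✗
d: successors {b}; <>[](~p -> q) there: b:T. ✓
— 1 world.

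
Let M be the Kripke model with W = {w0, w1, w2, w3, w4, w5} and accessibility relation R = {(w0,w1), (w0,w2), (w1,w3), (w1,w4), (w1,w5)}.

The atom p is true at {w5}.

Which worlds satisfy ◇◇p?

w0: successors {w1, w2}; ◇p there: w1:T, w2:F. ✓
w1: successors {w3, w4, w5}; ◇p there: w3:F, w4:F, w5:F. ✗
w2: no successors, so ◇◇p fails. ✗
w3: no successors, so ◇◇p fails. ✗
w4: no successors, so ◇◇p fails. ✗
w5: no successors, so ◇◇p fails. ✗

{w0}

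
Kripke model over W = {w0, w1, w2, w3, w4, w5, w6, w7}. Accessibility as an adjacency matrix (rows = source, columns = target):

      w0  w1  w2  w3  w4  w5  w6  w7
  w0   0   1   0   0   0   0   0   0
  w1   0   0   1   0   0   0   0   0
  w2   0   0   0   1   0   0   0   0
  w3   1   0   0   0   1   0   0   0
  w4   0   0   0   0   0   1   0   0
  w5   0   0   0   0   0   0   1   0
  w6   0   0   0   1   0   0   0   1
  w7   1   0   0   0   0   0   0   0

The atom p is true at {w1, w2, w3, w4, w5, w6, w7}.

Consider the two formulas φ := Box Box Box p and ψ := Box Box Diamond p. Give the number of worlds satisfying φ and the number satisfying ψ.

For Box Box Box p:
w0: successors {w1}; Box Box p there: w1:T. ✓
w1: successors {w2}; Box Box p there: w2:F. ✗
w2: successors {w3}; Box Box p there: w3:T. ✓
w3: successors {w0, w4}; Box Box p there: w0:T, w4:T. ✓
w4: successors {w5}; Box Box p there: w5:T. ✓
w5: successors {w6}; Box Box p there: w6:F. ✗
w6: successors {w3, w7}; Box Box p there: w3:T, w7:T. ✓
w7: successors {w0}; Box Box p there: w0:T. ✓
— 6 worlds.
For Box Box Diamond p:
w0: successors {w1}; Box Diamond p there: w1:T. ✓
w1: successors {w2}; Box Diamond p there: w2:T. ✓
w2: successors {w3}; Box Diamond p there: w3:T. ✓
w3: successors {w0, w4}; Box Diamond p there: w0:T, w4:T. ✓
w4: successors {w5}; Box Diamond p there: w5:T. ✓
w5: successors {w6}; Box Diamond p there: w6:F. ✗
w6: successors {w3, w7}; Box Diamond p there: w3:T, w7:T. ✓
w7: successors {w0}; Box Diamond p there: w0:T. ✓
— 7 worlds.

6 and 7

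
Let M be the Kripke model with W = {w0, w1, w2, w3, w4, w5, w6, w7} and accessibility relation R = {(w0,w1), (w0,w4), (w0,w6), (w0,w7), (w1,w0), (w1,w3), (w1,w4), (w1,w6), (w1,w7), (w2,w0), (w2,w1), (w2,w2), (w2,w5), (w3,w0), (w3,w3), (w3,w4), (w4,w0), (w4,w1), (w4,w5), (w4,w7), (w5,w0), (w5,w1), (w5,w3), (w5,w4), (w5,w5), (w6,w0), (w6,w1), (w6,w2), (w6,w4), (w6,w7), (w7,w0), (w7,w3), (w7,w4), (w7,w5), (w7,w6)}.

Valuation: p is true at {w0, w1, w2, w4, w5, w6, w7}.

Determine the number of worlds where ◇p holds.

w0: successors {w1, w4, w6, w7}; p there: w1:T, w4:T, w6:T, w7:T. ✓
w1: successors {w0, w3, w4, w6, w7}; p there: w0:T, w3:F, w4:T, w6:T, w7:T. ✓
w2: successors {w0, w1, w2, w5}; p there: w0:T, w1:T, w2:T, w5:T. ✓
w3: successors {w0, w3, w4}; p there: w0:T, w3:F, w4:T. ✓
w4: successors {w0, w1, w5, w7}; p there: w0:T, w1:T, w5:T, w7:T. ✓
w5: successors {w0, w1, w3, w4, w5}; p there: w0:T, w1:T, w3:F, w4:T, w5:T. ✓
w6: successors {w0, w1, w2, w4, w7}; p there: w0:T, w1:T, w2:T, w4:T, w7:T. ✓
w7: successors {w0, w3, w4, w5, w6}; p there: w0:T, w3:F, w4:T, w5:T, w6:T. ✓
Satisfying worlds: {w0, w1, w2, w3, w4, w5, w6, w7}.

8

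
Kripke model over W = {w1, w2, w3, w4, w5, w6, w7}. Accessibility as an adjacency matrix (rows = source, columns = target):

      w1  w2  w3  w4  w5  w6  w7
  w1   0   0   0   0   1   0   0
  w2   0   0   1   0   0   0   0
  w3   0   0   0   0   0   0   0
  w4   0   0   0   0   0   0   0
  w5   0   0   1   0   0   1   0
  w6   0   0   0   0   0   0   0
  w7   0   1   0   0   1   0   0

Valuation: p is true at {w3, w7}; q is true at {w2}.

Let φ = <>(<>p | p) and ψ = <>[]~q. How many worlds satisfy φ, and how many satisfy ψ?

For <>(<>p | p):
w1: successors {w5}; <>p | p there: w5:T. ✓
w2: successors {w3}; <>p | p there: w3:T. ✓
w3: no successors, so <>(<>p | p) fails. ✗
w4: no successors, so <>(<>p | p) fails. ✗
w5: successors {w3, w6}; <>p | p there: w3:T, w6:F. ✓
w6: no successors, so <>(<>p | p) fails. ✗
w7: successors {w2, w5}; <>p | p there: w2:T, w5:T. ✓
— 4 worlds.
For <>[]~q:
w1: successors {w5}; []~q there: w5:T. ✓
w2: successors {w3}; []~q there: w3:T. ✓
w3: no successors, so <>[]~q fails. ✗
w4: no successors, so <>[]~q fails. ✗
w5: successors {w3, w6}; []~q there: w3:T, w6:T. ✓
w6: no successors, so <>[]~q fails. ✗
w7: successors {w2, w5}; []~q there: w2:T, w5:T. ✓
— 4 worlds.

4 and 4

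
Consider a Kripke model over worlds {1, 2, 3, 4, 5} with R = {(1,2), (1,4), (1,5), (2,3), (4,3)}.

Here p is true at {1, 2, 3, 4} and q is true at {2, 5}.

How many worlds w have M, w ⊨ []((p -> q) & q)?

2

1: successors {2, 4, 5}; (p -> q) & q there: 2:T, 4:F, 5:T. ✗
2: successors {3}; (p -> q) & q there: 3:F. ✗
3: no successors, so []((p -> q) & q) holds vacuously. ✓
4: successors {3}; (p -> q) & q there: 3:F. ✗
5: no successors, so []((p -> q) & q) holds vacuously. ✓
Satisfying worlds: {3, 5}.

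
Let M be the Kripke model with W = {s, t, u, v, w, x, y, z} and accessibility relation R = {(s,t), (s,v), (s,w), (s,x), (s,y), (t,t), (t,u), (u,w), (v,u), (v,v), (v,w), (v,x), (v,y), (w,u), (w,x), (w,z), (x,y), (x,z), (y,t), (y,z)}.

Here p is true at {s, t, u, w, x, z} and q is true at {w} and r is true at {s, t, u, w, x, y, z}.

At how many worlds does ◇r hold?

7

s: successors {t, v, w, x, y}; r there: t:T, v:F, w:T, x:T, y:T. ✓
t: successors {t, u}; r there: t:T, u:T. ✓
u: successors {w}; r there: w:T. ✓
v: successors {u, v, w, x, y}; r there: u:T, v:F, w:T, x:T, y:T. ✓
w: successors {u, x, z}; r there: u:T, x:T, z:T. ✓
x: successors {y, z}; r there: y:T, z:T. ✓
y: successors {t, z}; r there: t:T, z:T. ✓
z: no successors, so ◇r fails. ✗
Satisfying worlds: {s, t, u, v, w, x, y}.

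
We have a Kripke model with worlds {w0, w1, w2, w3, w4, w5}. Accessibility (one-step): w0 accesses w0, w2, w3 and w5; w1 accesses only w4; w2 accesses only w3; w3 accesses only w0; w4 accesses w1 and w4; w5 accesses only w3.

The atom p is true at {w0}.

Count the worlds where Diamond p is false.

4

w0: successors {w0, w2, w3, w5}; p there: w0:T, w2:F, w3:F, w5:F. ✓
w1: successors {w4}; p there: w4:F. ✗
w2: successors {w3}; p there: w3:F. ✗
w3: successors {w0}; p there: w0:T. ✓
w4: successors {w1, w4}; p there: w1:F, w4:F. ✗
w5: successors {w3}; p there: w3:F. ✗
Satisfying worlds: {w0, w3}.
So Diamond p fails at the other 4 worlds.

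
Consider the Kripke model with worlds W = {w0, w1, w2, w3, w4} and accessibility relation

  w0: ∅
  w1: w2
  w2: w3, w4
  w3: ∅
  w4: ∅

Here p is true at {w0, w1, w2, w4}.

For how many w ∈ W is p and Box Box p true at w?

w0: p is T, Box Box p is T. ✓
w1: p is T, Box Box p is F. ✗
w2: p is T, Box Box p is T. ✓
w3: p is F, Box Box p is T. ✗
w4: p is T, Box Box p is T. ✓
Satisfying worlds: {w0, w2, w4}.

3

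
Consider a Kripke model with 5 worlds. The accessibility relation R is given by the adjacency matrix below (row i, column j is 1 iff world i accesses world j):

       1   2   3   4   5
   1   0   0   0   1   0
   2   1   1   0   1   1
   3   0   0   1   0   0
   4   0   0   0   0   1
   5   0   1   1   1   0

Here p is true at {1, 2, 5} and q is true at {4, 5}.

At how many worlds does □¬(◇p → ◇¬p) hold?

1: successors {4}; ¬(◇p → ◇¬p) there: 4:T. ✓
2: successors {1, 2, 4, 5}; ¬(◇p → ◇¬p) there: 1:F, 2:F, 4:T, 5:F. ✗
3: successors {3}; ¬(◇p → ◇¬p) there: 3:F. ✗
4: successors {5}; ¬(◇p → ◇¬p) there: 5:F. ✗
5: successors {2, 3, 4}; ¬(◇p → ◇¬p) there: 2:F, 3:F, 4:T. ✗
Satisfying worlds: {1}.

1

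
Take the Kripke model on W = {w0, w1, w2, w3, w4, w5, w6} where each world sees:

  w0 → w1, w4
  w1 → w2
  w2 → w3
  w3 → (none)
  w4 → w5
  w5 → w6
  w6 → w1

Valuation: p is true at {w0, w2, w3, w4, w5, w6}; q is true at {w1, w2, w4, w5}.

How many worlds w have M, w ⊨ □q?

w0: successors {w1, w4}; q there: w1:T, w4:T. ✓
w1: successors {w2}; q there: w2:T. ✓
w2: successors {w3}; q there: w3:F. ✗
w3: no successors, so □q holds vacuously. ✓
w4: successors {w5}; q there: w5:T. ✓
w5: successors {w6}; q there: w6:F. ✗
w6: successors {w1}; q there: w1:T. ✓
Satisfying worlds: {w0, w1, w3, w4, w6}.

5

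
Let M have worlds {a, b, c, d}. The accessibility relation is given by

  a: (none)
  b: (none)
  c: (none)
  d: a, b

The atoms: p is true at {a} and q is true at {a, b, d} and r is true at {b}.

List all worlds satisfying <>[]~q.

{d}

a: no successors, so <>[]~q fails. ✗
b: no successors, so <>[]~q fails. ✗
c: no successors, so <>[]~q fails. ✗
d: successors {a, b}; []~q there: a:T, b:T. ✓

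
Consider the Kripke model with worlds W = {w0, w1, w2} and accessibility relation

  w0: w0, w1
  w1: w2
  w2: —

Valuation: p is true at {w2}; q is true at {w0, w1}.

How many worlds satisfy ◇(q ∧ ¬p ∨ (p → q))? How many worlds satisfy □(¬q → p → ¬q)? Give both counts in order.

For ◇(q ∧ ¬p ∨ (p → q)):
w0: successors {w0, w1}; q ∧ ¬p ∨ (p → q) there: w0:T, w1:T. ✓
w1: successors {w2}; q ∧ ¬p ∨ (p → q) there: w2:F. ✗
w2: no successors, so ◇(q ∧ ¬p ∨ (p → q)) fails. ✗
— 1 world.
For □(¬q → p → ¬q):
w0: successors {w0, w1}; ¬q → p → ¬q there: w0:T, w1:T. ✓
w1: successors {w2}; ¬q → p → ¬q there: w2:T. ✓
w2: no successors, so □(¬q → p → ¬q) holds vacuously. ✓
— 3 worlds.

1 and 3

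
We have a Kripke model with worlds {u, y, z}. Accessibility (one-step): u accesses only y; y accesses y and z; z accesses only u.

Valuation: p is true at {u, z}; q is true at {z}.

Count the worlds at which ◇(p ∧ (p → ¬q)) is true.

1

u: successors {y}; p ∧ (p → ¬q) there: y:F. ✗
y: successors {y, z}; p ∧ (p → ¬q) there: y:F, z:F. ✗
z: successors {u}; p ∧ (p → ¬q) there: u:T. ✓
Satisfying worlds: {z}.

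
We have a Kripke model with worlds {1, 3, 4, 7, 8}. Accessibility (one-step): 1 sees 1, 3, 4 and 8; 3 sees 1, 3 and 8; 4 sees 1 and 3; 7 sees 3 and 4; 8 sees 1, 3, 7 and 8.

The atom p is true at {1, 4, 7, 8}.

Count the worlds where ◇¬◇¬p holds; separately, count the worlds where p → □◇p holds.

0 and 5

For ◇¬◇¬p:
1: successors {1, 3, 4, 8}; ¬◇¬p there: 1:F, 3:F, 4:F, 8:F. ✗
3: successors {1, 3, 8}; ¬◇¬p there: 1:F, 3:F, 8:F. ✗
4: successors {1, 3}; ¬◇¬p there: 1:F, 3:F. ✗
7: successors {3, 4}; ¬◇¬p there: 3:F, 4:F. ✗
8: successors {1, 3, 7, 8}; ¬◇¬p there: 1:F, 3:F, 7:F, 8:F. ✗
— 0 worlds.
For p → □◇p:
1: p is T, □◇p is T. ✓
3: p is F, □◇p is T. ✓
4: p is T, □◇p is T. ✓
7: p is T, □◇p is T. ✓
8: p is T, □◇p is T. ✓
— 5 worlds.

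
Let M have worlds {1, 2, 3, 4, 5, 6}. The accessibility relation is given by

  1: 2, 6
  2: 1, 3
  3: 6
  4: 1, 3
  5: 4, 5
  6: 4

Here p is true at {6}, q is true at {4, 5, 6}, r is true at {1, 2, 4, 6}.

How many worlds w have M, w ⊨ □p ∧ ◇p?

1

1: □p is F, ◇p is T. ✗
2: □p is F, ◇p is F. ✗
3: □p is T, ◇p is T. ✓
4: □p is F, ◇p is F. ✗
5: □p is F, ◇p is F. ✗
6: □p is F, ◇p is F. ✗
Satisfying worlds: {3}.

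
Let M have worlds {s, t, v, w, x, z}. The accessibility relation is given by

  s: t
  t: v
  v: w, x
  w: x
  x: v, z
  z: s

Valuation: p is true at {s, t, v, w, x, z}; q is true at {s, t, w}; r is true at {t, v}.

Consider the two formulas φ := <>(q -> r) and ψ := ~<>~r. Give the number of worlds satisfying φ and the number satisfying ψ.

For <>(q -> r):
s: successors {t}; q -> r there: t:T. ✓
t: successors {v}; q -> r there: v:T. ✓
v: successors {w, x}; q -> r there: w:F, x:T. ✓
w: successors {x}; q -> r there: x:T. ✓
x: successors {v, z}; q -> r there: v:T, z:T. ✓
z: successors {s}; q -> r there: s:F. ✗
— 5 worlds.
For ~<>~r:
s: <>~r is F. ✓
t: <>~r is F. ✓
v: <>~r is T. ✗
w: <>~r is T. ✗
x: <>~r is T. ✗
z: <>~r is T. ✗
— 2 worlds.

5 and 2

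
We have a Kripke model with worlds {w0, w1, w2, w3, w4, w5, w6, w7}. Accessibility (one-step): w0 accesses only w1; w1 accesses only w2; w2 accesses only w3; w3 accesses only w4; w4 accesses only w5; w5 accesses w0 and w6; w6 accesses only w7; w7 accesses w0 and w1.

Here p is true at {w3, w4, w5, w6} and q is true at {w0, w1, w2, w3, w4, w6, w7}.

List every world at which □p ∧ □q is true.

w0: □p is F, □q is T. ✗
w1: □p is F, □q is T. ✗
w2: □p is T, □q is T. ✓
w3: □p is T, □q is T. ✓
w4: □p is T, □q is F. ✗
w5: □p is F, □q is T. ✗
w6: □p is F, □q is T. ✗
w7: □p is F, □q is T. ✗

{w2, w3}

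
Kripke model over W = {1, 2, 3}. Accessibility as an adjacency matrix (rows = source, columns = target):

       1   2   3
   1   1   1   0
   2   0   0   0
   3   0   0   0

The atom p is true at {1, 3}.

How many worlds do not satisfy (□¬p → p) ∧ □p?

1: □¬p → p is T, □p is F. ✗
2: □¬p → p is F, □p is T. ✗
3: □¬p → p is T, □p is T. ✓
Satisfying worlds: {3}.
So (□¬p → p) ∧ □p fails at the other 2 worlds.

2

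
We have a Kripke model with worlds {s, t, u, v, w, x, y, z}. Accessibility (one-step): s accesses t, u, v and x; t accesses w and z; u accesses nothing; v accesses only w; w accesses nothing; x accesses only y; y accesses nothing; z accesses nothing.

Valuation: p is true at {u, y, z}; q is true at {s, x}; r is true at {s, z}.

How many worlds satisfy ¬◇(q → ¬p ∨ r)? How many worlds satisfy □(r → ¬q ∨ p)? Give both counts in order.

For ¬◇(q → ¬p ∨ r):
s: ◇(q → ¬p ∨ r) is T. ✗
t: ◇(q → ¬p ∨ r) is T. ✗
u: ◇(q → ¬p ∨ r) is F. ✓
v: ◇(q → ¬p ∨ r) is T. ✗
w: ◇(q → ¬p ∨ r) is F. ✓
x: ◇(q → ¬p ∨ r) is T. ✗
y: ◇(q → ¬p ∨ r) is F. ✓
z: ◇(q → ¬p ∨ r) is F. ✓
— 4 worlds.
For □(r → ¬q ∨ p):
s: successors {t, u, v, x}; r → ¬q ∨ p there: t:T, u:T, v:T, x:T. ✓
t: successors {w, z}; r → ¬q ∨ p there: w:T, z:T. ✓
u: no successors, so □(r → ¬q ∨ p) holds vacuously. ✓
v: successors {w}; r → ¬q ∨ p there: w:T. ✓
w: no successors, so □(r → ¬q ∨ p) holds vacuously. ✓
x: successors {y}; r → ¬q ∨ p there: y:T. ✓
y: no successors, so □(r → ¬q ∨ p) holds vacuously. ✓
z: no successors, so □(r → ¬q ∨ p) holds vacuously. ✓
— 8 worlds.

4 and 8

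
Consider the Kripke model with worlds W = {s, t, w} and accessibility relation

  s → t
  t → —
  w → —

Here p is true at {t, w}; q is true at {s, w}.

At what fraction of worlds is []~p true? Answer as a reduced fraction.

2/3

s: successors {t}; ~p there: t:F. ✗
t: no successors, so []~p holds vacuously. ✓
w: no successors, so []~p holds vacuously. ✓
That's 2 of 3 worlds, so 2/3.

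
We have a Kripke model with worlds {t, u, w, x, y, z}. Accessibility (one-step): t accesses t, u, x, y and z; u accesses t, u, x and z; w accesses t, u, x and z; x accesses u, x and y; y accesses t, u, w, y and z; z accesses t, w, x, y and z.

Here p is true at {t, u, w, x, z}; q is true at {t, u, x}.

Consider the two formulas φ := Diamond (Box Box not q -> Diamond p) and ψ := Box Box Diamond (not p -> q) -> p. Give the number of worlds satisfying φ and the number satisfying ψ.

For Diamond (Box Box not q -> Diamond p):
t: successors {t, u, x, y, z}; Box Box not q -> Diamond p there: t:T, u:T, x:T, y:T, z:T. ✓
u: successors {t, u, x, z}; Box Box not q -> Diamond p there: t:T, u:T, x:T, z:T. ✓
w: successors {t, u, x, z}; Box Box not q -> Diamond p there: t:T, u:T, x:T, z:T. ✓
x: successors {u, x, y}; Box Box not q -> Diamond p there: u:T, x:T, y:T. ✓
y: successors {t, u, w, y, z}; Box Box not q -> Diamond p there: t:T, u:T, w:T, y:T, z:T. ✓
z: successors {t, w, x, y, z}; Box Box not q -> Diamond p there: t:T, w:T, x:T, y:T, z:T. ✓
— 6 worlds.
For Box Box Diamond (not p -> q) -> p:
t: Box Box Diamond (not p -> q) is T, p is T. ✓
u: Box Box Diamond (not p -> q) is T, p is T. ✓
w: Box Box Diamond (not p -> q) is T, p is T. ✓
x: Box Box Diamond (not p -> q) is T, p is T. ✓
y: Box Box Diamond (not p -> q) is T, p is F. ✗
z: Box Box Diamond (not p -> q) is T, p is T. ✓
— 5 worlds.

6 and 5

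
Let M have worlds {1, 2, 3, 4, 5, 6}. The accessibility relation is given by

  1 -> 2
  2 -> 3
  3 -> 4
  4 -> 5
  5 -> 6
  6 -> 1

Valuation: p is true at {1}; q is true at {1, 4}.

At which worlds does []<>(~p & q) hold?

1: successors {2}; <>(~p & q) there: 2:F. ✗
2: successors {3}; <>(~p & q) there: 3:T. ✓
3: successors {4}; <>(~p & q) there: 4:F. ✗
4: successors {5}; <>(~p & q) there: 5:F. ✗
5: successors {6}; <>(~p & q) there: 6:F. ✗
6: successors {1}; <>(~p & q) there: 1:F. ✗

{2}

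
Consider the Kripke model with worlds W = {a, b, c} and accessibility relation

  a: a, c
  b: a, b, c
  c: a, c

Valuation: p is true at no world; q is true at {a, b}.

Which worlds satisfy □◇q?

a: successors {a, c}; ◇q there: a:T, c:T. ✓
b: successors {a, b, c}; ◇q there: a:T, b:T, c:T. ✓
c: successors {a, c}; ◇q there: a:T, c:T. ✓

{a, b, c}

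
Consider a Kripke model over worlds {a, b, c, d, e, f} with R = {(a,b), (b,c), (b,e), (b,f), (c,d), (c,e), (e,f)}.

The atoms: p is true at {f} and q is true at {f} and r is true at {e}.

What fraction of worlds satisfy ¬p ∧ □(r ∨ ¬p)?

a: ¬p is T, □(r ∨ ¬p) is T. ✓
b: ¬p is T, □(r ∨ ¬p) is F. ✗
c: ¬p is T, □(r ∨ ¬p) is T. ✓
d: ¬p is T, □(r ∨ ¬p) is T. ✓
e: ¬p is T, □(r ∨ ¬p) is F. ✗
f: ¬p is F, □(r ∨ ¬p) is T. ✗
That's 3 of 6 worlds, so 3/6 = 1/2.

1/2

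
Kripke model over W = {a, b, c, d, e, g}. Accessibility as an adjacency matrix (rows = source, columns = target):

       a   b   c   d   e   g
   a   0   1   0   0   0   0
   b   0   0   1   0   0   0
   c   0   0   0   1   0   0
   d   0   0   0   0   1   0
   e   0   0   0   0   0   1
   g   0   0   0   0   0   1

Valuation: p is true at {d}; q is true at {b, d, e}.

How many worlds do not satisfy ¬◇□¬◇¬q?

a: ◇□¬◇¬q is T. ✗
b: ◇□¬◇¬q is T. ✗
c: ◇□¬◇¬q is F. ✓
d: ◇□¬◇¬q is F. ✓
e: ◇□¬◇¬q is F. ✓
g: ◇□¬◇¬q is F. ✓
Satisfying worlds: {c, d, e, g}.
So ¬◇□¬◇¬q fails at the other 2 worlds.

2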